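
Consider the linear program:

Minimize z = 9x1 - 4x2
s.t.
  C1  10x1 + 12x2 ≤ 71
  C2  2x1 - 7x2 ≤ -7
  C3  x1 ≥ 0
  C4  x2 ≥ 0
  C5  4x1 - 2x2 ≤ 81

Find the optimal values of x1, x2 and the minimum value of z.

x1 = 0, x2 = 71/12, minimum z = -71/3

Corner points and z = 9x1 - 4x2:
  (413/94, 106/47) → z = 2869/94
  (0, 71/12) → z = -71/3
  (0, 1) → z = -4

The binding constraints are 10x1 + 12x2 = 71 and x1 = 0.
Solving simultaneously gives x1 = 0, x2 = 71/12.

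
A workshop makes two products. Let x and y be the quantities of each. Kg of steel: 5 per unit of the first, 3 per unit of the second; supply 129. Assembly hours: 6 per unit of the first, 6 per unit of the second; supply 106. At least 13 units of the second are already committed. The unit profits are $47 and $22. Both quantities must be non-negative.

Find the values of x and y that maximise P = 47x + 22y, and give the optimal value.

x = 14/3, y = 13, maximum P = 1516/3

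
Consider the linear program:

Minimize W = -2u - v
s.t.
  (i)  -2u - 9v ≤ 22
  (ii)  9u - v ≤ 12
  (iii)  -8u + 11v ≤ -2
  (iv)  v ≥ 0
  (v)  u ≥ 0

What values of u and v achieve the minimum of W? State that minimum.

u = 10/7, v = 6/7, minimum W = -26/7

Feasible corners and W = -2u - v:
  (10/7, 6/7) → W = -26/7
  (4/3, 0) → W = -8/3
  (1/4, 0) → W = -1/2

At the optimal vertex, 9u - v = 12 and -8u + 11v = -2.
Solving simultaneously gives u = 10/7, v = 6/7.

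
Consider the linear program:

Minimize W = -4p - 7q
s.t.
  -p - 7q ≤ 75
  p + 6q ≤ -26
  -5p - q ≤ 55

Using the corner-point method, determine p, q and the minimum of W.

Corner points and W = -4p - 7q:
  (268, -49) → W = -729
  (-155/17, -160/17) → W = 1740/17
  (-304/29, -75/29) → W = 1741/29

At the optimal vertex, -p - 7q = 75 and p + 6q = -26.
Solving simultaneously gives p = 268, q = -49.

p = 268, q = -49, minimum W = -729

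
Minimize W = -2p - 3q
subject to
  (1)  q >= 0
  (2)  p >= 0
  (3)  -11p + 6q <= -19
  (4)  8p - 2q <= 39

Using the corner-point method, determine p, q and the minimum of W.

At the optimal vertex, -11p + 6q = -19 and 8p - 2q = 39.
Solving simultaneously gives p = 98/13, q = 277/26.

p = 98/13, q = 277/26, minimum W = -1223/26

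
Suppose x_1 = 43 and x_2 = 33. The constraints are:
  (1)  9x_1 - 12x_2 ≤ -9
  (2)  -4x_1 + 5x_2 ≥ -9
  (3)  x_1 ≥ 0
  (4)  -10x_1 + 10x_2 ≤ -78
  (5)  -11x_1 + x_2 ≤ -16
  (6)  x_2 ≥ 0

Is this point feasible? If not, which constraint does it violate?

feasible

(1): -9 ≤ -9 ✓
(2): -7 ≥ -9 ✓
(3): 43 ≥ 0 ✓
(4): -100 ≤ -78 ✓
(5): -440 ≤ -16 ✓
(6): 33 ≥ 0 ✓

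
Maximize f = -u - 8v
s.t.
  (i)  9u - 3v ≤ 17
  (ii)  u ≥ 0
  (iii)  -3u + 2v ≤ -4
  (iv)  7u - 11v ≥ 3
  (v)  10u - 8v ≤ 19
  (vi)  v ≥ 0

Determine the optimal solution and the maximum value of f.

u = 4/3, v = 0, maximum f = -4/3

Corner points and f = -u - 8v:
  (89/39, 46/39) → f = -457/39
  (17/9, 0) → f = -17/9
  (2, 1) → f = -10
  (4/3, 0) → f = -4/3

The optimum lies where -3u + 2v = -4 and v = 0.
Solving simultaneously gives u = 4/3, v = 0.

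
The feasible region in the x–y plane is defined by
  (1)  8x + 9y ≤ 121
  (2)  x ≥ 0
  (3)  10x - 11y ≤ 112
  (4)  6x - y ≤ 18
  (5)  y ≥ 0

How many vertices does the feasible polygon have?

4

Pairwise boundary intersections that survive every other constraint:
  (0, 121/9)
  (283/62, 291/31)
  (0, 0)
  (3, 0)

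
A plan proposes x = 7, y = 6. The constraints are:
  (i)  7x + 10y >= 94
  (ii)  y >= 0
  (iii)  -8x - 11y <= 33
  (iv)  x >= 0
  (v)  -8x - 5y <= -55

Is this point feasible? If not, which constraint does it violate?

feasible

(i): 109 ≥ 94 ✓
(ii): 6 ≥ 0 ✓
(iii): -122 ≤ 33 ✓
(iv): 7 ≥ 0 ✓
(v): -86 ≤ -55 ✓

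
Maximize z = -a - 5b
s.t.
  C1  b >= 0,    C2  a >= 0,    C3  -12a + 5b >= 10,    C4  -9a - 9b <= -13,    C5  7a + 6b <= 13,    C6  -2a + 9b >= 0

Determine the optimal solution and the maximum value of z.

Feasible corners and z = -a - 5b:
  (0, 2) → z = -10
  (0, 13/6) → z = -65/6
  (5/107, 226/107) → z = -1135/107

The optimum lies where a = 0 and -12a + 5b = 10.
Solving simultaneously gives a = 0, b = 2.

a = 0, b = 2, maximum z = -10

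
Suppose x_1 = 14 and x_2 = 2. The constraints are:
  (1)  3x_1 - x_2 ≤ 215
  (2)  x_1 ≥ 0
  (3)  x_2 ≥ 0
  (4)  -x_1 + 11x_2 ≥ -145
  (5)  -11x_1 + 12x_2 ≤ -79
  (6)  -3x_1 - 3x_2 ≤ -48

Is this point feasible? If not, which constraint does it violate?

(1): 40 ≤ 215 ✓
(2): 14 ≥ 0 ✓
(3): 2 ≥ 0 ✓
(4): 8 ≥ -145 ✓
(5): -130 ≤ -79 ✓
(6): -48 ≤ -48 ✓

feasible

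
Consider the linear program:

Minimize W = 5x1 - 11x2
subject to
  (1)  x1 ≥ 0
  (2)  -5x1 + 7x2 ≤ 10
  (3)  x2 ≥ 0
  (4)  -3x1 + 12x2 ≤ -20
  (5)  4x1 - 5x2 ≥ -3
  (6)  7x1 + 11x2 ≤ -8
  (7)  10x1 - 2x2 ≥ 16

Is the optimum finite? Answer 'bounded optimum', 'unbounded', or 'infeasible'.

The boundaries x1 = 0 and 10x1 - 2x2 = 16 meet at (0, -8), but that point violates x2 ≥ 0. Every candidate vertex is excluded by some other constraint, so the feasible region is empty.

infeasible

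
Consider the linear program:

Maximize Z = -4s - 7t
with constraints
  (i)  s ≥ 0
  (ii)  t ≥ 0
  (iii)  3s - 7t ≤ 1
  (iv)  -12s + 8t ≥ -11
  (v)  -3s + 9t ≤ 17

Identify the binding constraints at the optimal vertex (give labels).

(i) and (ii)

Extreme points and Z = -4s - 7t:
  (0, 0) → Z = 0
  (0, 17/9) → Z = -119/9
  (1/3, 0) → Z = -4/3
  (23/20, 7/20) → Z = -141/20
  (235/84, 79/28) → Z = -2599/84

The maximum is at (0, 0). Substituting into each constraint, equality holds for (i) and (ii); the remaining constraints have slack.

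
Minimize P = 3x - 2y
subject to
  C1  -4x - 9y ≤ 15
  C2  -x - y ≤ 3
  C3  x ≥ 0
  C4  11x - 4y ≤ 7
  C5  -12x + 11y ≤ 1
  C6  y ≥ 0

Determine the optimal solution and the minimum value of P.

Feasible corners and P = 3x - 2y:
  (0, 1/11) → P = -2/11
  (0, 0) → P = 0
  (81/73, 95/73) → P = 53/73
  (7/11, 0) → P = 21/11

x = 0, y = 1/11, minimum P = -2/11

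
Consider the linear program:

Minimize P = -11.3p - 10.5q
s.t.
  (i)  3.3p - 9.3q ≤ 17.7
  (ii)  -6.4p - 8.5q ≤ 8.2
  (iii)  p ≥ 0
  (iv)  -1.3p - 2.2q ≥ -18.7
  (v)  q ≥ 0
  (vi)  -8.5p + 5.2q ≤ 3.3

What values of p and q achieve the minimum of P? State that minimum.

p = 11, q = 2, minimum P = -145.3

The optimum lies where 3.3p - 9.3q = 17.7 and -1.3p - 2.2q = -18.7.
Solving simultaneously gives p = 11, q = 2.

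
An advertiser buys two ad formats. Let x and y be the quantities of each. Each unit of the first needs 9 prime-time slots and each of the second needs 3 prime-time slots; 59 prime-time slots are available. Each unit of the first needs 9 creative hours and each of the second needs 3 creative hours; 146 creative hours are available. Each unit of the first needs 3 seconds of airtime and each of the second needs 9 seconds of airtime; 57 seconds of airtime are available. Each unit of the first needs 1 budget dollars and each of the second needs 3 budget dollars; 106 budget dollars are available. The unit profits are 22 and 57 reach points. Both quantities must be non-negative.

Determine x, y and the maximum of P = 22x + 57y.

Corner points and P = 22x + 57y:
  (0, 0) → P = 0
  (0, 19/3) → P = 361
  (59/9, 0) → P = 1298/9
  (5, 14/3) → P = 376

At the optimal vertex, 9x + 3y = 59 and 3x + 9y = 57.
Solving simultaneously gives x = 5, y = 14/3.

x = 5, y = 14/3, maximum P = 376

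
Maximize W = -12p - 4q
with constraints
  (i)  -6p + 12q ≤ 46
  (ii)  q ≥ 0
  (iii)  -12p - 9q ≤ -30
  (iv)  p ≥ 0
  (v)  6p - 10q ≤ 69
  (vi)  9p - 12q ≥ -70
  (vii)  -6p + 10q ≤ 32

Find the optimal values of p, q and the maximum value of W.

Extreme points and W = -12p - 4q:
  (322/3, 115/2) → W = -1518
  (19/3, 7) → W = -104
  (5/2, 0) → W = -30
  (23/2, 0) → W = -138
  (2/29, 94/29) → W = -400/29

The optimum lies where -12p - 9q = -30 and -6p + 10q = 32.
Solving simultaneously gives p = 2/29, q = 94/29.

p = 2/29, q = 94/29, maximum W = -400/29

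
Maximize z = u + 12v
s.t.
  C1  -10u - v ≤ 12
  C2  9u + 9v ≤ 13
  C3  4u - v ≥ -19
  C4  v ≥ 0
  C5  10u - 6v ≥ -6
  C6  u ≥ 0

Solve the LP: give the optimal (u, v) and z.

u = 1/6, v = 23/18, maximum z = 31/2

The optimum lies where 9u + 9v = 13 and 10u - 6v = -6.
Solving simultaneously gives u = 1/6, v = 23/18.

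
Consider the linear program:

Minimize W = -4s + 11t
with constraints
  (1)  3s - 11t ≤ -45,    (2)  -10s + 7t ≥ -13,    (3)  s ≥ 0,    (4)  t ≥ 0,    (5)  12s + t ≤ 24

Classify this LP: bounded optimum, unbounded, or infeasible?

Corner points and W = -4s + 11t:
  (0, 45/11) → W = 45
  (73/45, 68/15) → W = 1952/45
  (0, 24) → W = 264
The feasible region has finitely many vertices and no improving ray; the minimum is 1952/45 at (73/45, 68/15).

bounded optimum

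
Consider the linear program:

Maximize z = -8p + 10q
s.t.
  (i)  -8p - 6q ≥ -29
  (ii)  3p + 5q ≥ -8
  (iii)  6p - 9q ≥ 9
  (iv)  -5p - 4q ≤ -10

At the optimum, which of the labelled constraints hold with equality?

(iii) and (iv)

Corner points and z = -8p + 10q:
  (193/22, -151/22) → z = -1527/11
  (35/12, 17/18) → z = -125/9
  (82/13, -70/13) → z = -1356/13
  (42/23, 5/23) → z = -286/23

The maximum is at (42/23, 5/23). Substituting into each constraint, equality holds for (iii) and (iv); the remaining constraints have slack.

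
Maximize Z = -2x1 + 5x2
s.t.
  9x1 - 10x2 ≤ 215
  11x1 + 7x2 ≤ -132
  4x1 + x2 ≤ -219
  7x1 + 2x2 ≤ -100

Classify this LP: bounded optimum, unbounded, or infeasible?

From the feasible point (-1975/49, -2831/49), moving in the direction (-7, 11) keeps every constraint satisfied while Z increases without bound.

unbounded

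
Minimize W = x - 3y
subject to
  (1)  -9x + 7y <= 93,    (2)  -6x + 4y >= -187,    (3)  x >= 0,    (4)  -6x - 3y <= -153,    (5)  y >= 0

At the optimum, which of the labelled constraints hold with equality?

(1) and (2)

Vertices and W = x - 3y:
  (1681/6, 747/2) → W = -2521/3
  (264/23, 645/23) → W = -1671/23
  (187/6, 0) → W = 187/6
  (51/2, 0) → W = 51/2

The minimum is at (1681/6, 747/2). Substituting into each constraint, equality holds for (1) and (2); the remaining constraints have slack.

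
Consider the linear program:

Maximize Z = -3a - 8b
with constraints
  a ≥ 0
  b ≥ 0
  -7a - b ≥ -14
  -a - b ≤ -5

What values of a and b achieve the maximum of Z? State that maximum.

Feasible corners and Z = -3a - 8b:
  (0, 14) → Z = -112
  (0, 5) → Z = -40
  (3/2, 7/2) → Z = -65/2

a = 3/2, b = 7/2, maximum Z = -65/2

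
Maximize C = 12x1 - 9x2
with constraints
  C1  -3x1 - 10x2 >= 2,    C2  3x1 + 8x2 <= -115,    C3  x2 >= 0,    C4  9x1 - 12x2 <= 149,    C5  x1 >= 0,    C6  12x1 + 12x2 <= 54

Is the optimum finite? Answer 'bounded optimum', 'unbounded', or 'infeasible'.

infeasible

The boundaries -3x1 - 10x2 = 2 and 3x1 + 8x2 = -115 meet at (-189, 113/2), but that point violates x1 ≥ 0. Every candidate vertex is excluded by some other constraint, so the feasible region is empty.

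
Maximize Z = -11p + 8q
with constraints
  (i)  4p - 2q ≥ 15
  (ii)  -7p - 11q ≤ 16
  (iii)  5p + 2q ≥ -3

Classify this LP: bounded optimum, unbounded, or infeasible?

unbounded

From the feasible point (133/58, -169/58), moving in the direction (2, 4) keeps every constraint satisfied while Z increases without bound.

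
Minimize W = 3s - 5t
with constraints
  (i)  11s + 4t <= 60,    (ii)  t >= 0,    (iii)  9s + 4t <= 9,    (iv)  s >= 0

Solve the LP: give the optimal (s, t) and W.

s = 0, t = 9/4, minimum W = -45/4

Feasible corners and W = 3s - 5t:
  (1, 0) → W = 3
  (0, 0) → W = 0
  (0, 9/4) → W = -45/4

At the optimal vertex, 9s + 4t = 9 and s = 0.
Solving simultaneously gives s = 0, t = 9/4.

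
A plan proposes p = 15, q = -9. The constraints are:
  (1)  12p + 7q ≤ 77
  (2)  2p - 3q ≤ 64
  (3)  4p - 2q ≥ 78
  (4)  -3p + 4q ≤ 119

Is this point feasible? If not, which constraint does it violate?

not feasible — violates (1)

Constraint (1): 12p + 7q = 117, which is not ≤ 77. All other constraints are satisfied.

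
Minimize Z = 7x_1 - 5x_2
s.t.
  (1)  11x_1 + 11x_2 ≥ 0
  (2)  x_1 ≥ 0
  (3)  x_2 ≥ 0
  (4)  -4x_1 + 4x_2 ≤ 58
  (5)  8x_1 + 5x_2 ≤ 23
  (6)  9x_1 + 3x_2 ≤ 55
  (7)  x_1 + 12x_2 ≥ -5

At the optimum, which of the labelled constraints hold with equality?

(2) and (5)

Extreme points and Z = 7x_1 - 5x_2:
  (0, 0) → Z = 0
  (0, 23/5) → Z = -23
  (23/8, 0) → Z = 161/8

The minimum is at (0, 23/5). Substituting into each constraint, equality holds for (2) and (5); the remaining constraints have slack.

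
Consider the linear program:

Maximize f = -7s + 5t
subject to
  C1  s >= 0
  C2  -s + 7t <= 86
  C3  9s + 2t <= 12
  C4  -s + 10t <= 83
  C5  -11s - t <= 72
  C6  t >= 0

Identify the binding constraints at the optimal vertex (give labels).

Extreme points and f = -7s + 5t:
  (0, 6) → f = 30
  (0, 0) → f = 0
  (4/3, 0) → f = -28/3

The maximum is at (0, 6). Substituting into each constraint, equality holds for C1 and C3; the remaining constraints have slack.

C1 and C3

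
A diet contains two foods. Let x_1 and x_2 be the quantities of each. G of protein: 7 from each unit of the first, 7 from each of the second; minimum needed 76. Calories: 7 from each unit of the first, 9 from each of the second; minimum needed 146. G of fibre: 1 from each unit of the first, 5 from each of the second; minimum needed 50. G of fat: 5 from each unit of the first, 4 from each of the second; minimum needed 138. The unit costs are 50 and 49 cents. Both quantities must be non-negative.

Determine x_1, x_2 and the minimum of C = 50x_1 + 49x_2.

The feasible region is unbounded (it extends along (0, 1), (1, 0)), but C strictly increases along every unbounded feasible direction, so there is no improving ray and the minimum is attained at a vertex.

The binding constraints are x_1 + 5x_2 = 50 and 5x_1 + 4x_2 = 138.
Solving simultaneously gives x_1 = 70/3, x_2 = 16/3.

x_1 = 70/3, x_2 = 16/3, minimum C = 1428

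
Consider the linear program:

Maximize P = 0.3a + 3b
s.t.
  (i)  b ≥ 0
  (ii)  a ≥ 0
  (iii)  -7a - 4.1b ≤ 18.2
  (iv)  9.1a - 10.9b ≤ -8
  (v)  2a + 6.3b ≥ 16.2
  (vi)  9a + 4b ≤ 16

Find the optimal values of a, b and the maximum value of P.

a = 0, b = 4, maximum P = 12

Feasible corners and P = 0.3a + 3b:
  (0, 18/7) → P = 54/7
  (0, 4) → P = 12
  (360/487, 1138/487) → P = 3522/487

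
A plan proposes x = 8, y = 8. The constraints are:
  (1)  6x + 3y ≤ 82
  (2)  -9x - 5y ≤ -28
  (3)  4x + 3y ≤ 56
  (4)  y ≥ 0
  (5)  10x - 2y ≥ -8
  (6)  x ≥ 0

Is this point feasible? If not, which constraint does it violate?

(1): 72 ≤ 82 ✓
(2): -112 ≤ -28 ✓
(3): 56 ≤ 56 ✓
(4): 8 ≥ 0 ✓
(5): 64 ≥ -8 ✓
(6): 8 ≥ 0 ✓

feasible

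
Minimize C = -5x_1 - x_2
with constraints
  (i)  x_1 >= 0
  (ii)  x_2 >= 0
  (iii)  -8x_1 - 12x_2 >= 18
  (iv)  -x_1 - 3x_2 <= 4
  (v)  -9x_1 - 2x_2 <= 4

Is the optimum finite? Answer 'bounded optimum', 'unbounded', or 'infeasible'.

infeasible

The boundaries x_1 = 0 and x_2 = 0 meet at (0, 0), but that point violates -8x_1 - 12x_2 ≥ 18. Every candidate vertex is excluded by some other constraint, so the feasible region is empty.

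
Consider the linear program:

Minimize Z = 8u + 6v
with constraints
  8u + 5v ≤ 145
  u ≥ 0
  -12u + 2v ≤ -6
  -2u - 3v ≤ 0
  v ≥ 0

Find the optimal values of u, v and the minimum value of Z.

The optimum lies where -12u + 2v = -6 and v = 0.
Solving simultaneously gives u = 1/2, v = 0.

u = 1/2, v = 0, minimum Z = 4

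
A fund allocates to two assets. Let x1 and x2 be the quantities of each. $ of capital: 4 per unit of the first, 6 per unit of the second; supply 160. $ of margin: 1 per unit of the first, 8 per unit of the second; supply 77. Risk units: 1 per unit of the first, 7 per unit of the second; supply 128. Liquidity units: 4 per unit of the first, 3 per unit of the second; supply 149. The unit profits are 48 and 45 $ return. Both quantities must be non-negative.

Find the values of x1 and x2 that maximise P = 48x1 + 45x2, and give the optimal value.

x1 = 69/2, x2 = 11/3, maximum P = 1821

Corner points and P = 48x1 + 45x2:
  (0, 0) → P = 0
  (0, 77/8) → P = 3465/8
  (149/4, 0) → P = 1788
  (409/13, 74/13) → P = 22962/13
  (69/2, 11/3) → P = 1821

At the optimal vertex, 4x1 + 6x2 = 160 and 4x1 + 3x2 = 149.
Solving simultaneously gives x1 = 69/2, x2 = 11/3.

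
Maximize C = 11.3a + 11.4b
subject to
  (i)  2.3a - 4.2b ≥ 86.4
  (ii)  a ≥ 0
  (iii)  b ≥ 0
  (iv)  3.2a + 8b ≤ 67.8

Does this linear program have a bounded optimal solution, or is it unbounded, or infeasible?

The boundaries 2.3a - 4.2b = 86.4 and a = 0 meet at (0, -144/7), but that point violates b ≥ 0. Every candidate vertex is excluded by some other constraint, so the feasible region is empty.

infeasible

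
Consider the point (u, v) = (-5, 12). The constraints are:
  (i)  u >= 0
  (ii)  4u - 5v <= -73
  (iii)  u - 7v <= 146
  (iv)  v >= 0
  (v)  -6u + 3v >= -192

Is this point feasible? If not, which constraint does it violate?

Constraint (i): u = -5, which is not ≥ 0. All other constraints are satisfied.

not feasible — violates (i)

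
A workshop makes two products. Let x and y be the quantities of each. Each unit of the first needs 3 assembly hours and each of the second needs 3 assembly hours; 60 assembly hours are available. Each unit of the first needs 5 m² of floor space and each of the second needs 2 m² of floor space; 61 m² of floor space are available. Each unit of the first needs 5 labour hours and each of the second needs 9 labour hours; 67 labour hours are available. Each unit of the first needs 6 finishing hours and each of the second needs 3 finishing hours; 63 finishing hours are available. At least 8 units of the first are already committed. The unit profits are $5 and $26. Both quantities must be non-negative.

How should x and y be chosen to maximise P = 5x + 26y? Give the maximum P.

Feasible corners and P = 5x + 26y:
  (21/2, 0) → P = 105/2
  (8, 0) → P = 40
  (122/13, 29/13) → P = 1364/13
  (8, 3) → P = 118

x = 8, y = 3, maximum P = 118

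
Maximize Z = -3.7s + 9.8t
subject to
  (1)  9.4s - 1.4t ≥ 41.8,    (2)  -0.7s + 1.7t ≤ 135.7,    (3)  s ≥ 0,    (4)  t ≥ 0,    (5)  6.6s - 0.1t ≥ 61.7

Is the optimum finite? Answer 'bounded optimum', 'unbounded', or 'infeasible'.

unbounded

From the feasible point (6526/375, 32621/375), moving in the direction (1.7, 0.7) keeps every constraint satisfied while Z increases without bound.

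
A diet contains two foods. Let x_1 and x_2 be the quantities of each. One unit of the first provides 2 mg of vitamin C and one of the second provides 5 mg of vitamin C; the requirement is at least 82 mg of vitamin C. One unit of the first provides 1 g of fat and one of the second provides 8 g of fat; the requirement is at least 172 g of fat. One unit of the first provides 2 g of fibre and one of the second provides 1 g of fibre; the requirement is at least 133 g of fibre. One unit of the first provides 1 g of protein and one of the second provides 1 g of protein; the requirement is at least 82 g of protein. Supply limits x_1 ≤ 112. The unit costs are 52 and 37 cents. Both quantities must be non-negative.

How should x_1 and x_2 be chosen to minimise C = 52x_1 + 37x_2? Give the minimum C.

Corner points and C = 52x_1 + 37x_2:
  (0, 133) → C = 4921
  (484/7, 90/7) → C = 28498/7
  (112, 15/2) → C = 12203/2
  (51, 31) → C = 3799
The feasible region is unbounded (it extends along (0, 1)), but C strictly increases along every unbounded feasible direction, so there is no improving ray and the minimum is attained at a vertex.

The optimum lies where 2x_1 + x_2 = 133 and x_1 + x_2 = 82.
Solving simultaneously gives x_1 = 51, x_2 = 31.

x_1 = 51, x_2 = 31, minimum C = 3799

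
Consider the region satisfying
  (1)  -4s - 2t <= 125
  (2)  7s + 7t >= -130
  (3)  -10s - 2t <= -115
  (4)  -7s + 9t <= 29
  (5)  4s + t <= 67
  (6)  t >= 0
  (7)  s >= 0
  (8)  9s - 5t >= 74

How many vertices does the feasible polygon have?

Intersecting each pair of boundary lines and keeping only the points that satisfy every inequality leaves:
  (23/2, 0)
  (723/68, 295/68)
  (67/4, 0)
  (409/29, 307/29)

4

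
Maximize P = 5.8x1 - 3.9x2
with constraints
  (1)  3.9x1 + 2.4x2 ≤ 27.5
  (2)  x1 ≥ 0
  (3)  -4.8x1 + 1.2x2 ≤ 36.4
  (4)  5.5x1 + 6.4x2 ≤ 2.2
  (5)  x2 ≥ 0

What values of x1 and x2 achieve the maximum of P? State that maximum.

x1 = 0.4, x2 = 0, maximum P = 2.32

Vertices and P = 5.8x1 - 3.9x2:
  (0, 11/32) → P = -429/320
  (0, 0) → P = 0
  (2/5, 0) → P = 58/25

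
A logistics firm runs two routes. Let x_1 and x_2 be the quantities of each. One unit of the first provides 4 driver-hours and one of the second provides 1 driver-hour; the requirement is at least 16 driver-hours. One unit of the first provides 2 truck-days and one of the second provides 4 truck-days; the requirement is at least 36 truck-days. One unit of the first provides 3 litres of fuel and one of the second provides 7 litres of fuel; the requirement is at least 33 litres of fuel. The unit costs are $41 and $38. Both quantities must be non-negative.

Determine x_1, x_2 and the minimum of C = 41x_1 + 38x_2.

x_1 = 2, x_2 = 8, minimum C = 386

The feasible region is unbounded (it extends along (0, 1), (1, 0)), but C strictly increases along every unbounded feasible direction, so there is no improving ray and the minimum is attained at a vertex.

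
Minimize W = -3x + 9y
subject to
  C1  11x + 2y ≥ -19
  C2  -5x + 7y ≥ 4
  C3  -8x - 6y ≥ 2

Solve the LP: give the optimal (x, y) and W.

x = -47/29, y = -17/29, minimum W = -12/29

Corner points and W = -3x + 9y:
  (-47/29, -17/29) → W = -12/29
  (-11/5, 13/5) → W = 30
  (-19/43, 11/43) → W = 156/43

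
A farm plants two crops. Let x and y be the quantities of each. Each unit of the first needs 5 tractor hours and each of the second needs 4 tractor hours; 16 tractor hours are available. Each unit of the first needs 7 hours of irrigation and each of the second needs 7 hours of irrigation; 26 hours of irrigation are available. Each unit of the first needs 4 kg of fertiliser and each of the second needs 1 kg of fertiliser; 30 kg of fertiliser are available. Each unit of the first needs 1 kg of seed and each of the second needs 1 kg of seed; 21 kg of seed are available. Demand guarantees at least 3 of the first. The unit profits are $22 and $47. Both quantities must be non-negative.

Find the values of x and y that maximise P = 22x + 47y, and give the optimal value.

Corner points and P = 22x + 47y:
  (16/5, 0) → P = 352/5
  (3, 0) → P = 66
  (3, 1/4) → P = 311/4

x = 3, y = 1/4, maximum P = 311/4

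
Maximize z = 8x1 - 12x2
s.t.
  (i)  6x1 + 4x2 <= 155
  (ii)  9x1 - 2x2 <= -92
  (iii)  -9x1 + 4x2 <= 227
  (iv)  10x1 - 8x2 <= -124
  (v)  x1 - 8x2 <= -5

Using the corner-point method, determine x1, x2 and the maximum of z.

Vertices and z = 8x1 - 12x2:
  (-29/24, 649/16) → z = -5957/12
  (-24/5, 919/20) → z = -2949/5
  (-122/13, 49/13) → z = -1564/13
  (-449/17, -91/34) → z = -3046/17
  (-119/9, -37/36) → z = -841/9

x1 = -119/9, x2 = -37/36, maximum z = -841/9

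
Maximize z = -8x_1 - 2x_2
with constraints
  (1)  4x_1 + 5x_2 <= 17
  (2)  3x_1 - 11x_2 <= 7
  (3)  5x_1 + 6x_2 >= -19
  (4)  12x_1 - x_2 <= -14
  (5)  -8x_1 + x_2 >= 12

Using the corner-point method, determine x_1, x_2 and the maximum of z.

x_1 = -197, x_2 = 161, maximum z = 1254

Feasible corners and z = -8x_1 - 2x_2:
  (-197, 161) → z = 1254
  (-43/44, 46/11) → z = -6/11
  (-167/73, -92/73) → z = 1520/73
  (-139/85, -92/85) → z = 1296/85

The optimum lies where 4x_1 + 5x_2 = 17 and 5x_1 + 6x_2 = -19.
Solving simultaneously gives x_1 = -197, x_2 = 161.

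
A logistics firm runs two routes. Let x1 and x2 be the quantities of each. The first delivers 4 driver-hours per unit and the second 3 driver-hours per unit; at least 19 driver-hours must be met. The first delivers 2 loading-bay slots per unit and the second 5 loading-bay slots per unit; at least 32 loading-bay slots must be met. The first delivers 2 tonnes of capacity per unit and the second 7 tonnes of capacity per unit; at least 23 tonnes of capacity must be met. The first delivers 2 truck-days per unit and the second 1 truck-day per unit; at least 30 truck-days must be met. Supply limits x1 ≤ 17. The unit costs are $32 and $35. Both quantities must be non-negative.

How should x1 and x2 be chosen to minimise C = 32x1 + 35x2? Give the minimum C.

x1 = 59/4, x2 = 1/2, minimum C = 979/2

The feasible region is unbounded (it extends along (0, 1)), but C strictly increases along every unbounded feasible direction, so there is no improving ray and the minimum is attained at a vertex.

The binding constraints are 2x1 + 5x2 = 32 and 2x1 + x2 = 30.
Solving simultaneously gives x1 = 59/4, x2 = 1/2.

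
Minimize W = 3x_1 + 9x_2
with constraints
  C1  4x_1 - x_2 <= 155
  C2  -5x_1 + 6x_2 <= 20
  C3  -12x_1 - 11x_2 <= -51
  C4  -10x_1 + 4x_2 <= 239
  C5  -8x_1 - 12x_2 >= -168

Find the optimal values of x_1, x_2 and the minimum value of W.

Extreme points and W = 3x_1 + 9x_2:
  (439/14, -207/7) → W = -2409/14
  (507/14, -71/7) → W = 243/14
  (86/127, 495/127) → W = 4713/127
  (64/9, 250/27) → W = 314/3

The optimum lies where 4x_1 - x_2 = 155 and -12x_1 - 11x_2 = -51.
Solving simultaneously gives x_1 = 439/14, x_2 = -207/7.

x_1 = 439/14, x_2 = -207/7, minimum W = -2409/14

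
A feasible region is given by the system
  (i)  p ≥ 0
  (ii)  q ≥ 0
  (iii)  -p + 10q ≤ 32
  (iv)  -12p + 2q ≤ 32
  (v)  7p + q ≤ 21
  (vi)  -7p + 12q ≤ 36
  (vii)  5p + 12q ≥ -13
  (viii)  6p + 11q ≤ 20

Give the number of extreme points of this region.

4

Intersecting each pair of boundary lines and keeping only the points that satisfy every inequality leaves:
  (0, 0)
  (0, 20/11)
  (3, 0)
  (211/71, 14/71)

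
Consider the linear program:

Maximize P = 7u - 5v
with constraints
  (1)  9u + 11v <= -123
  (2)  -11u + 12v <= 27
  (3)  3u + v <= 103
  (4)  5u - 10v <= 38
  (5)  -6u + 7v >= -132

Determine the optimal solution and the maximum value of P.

u = -28/5, v = -33/5, maximum P = -31/5

Vertices and P = 7u - 5v:
  (-1773/229, -1110/229) → P = -6861/229
  (-28/5, -33/5) → P = -31/5
  (-363/25, -553/50) → P = -2317/50

The binding constraints are 9u + 11v = -123 and 5u - 10v = 38.
Solving simultaneously gives u = -28/5, v = -33/5.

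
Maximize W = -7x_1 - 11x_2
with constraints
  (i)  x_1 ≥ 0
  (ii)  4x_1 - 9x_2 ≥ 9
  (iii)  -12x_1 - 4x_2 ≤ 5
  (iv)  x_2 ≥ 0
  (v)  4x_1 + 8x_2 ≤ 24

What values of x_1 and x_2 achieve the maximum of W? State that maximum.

x_1 = 9/4, x_2 = 0, maximum W = -63/4

Corner points and W = -7x_1 - 11x_2:
  (9/4, 0) → W = -63/4
  (72/17, 15/17) → W = -669/17
  (6, 0) → W = -42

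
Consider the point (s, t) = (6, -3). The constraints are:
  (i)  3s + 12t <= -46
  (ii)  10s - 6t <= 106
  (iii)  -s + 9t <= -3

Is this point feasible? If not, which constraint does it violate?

Constraint (i): 3s + 12t = -18, which is not ≤ -46. All other constraints are satisfied.

not feasible — violates (i)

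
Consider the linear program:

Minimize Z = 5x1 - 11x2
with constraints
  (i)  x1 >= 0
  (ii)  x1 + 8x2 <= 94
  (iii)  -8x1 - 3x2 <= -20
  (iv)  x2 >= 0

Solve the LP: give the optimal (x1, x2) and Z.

x1 = 0, x2 = 47/4, minimum Z = -517/4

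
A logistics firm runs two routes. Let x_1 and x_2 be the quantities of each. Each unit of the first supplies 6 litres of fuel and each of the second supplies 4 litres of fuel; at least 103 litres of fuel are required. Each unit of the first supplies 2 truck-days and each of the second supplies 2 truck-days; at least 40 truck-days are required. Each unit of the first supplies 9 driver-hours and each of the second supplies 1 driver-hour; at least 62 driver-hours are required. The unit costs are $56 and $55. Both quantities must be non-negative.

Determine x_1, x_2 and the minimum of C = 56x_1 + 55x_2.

x_1 = 23/2, x_2 = 17/2, minimum C = 2223/2

Extreme points and C = 56x_1 + 55x_2:
  (0, 62) → C = 3410
  (20, 0) → C = 1120
  (23/2, 17/2) → C = 2223/2
  (29/6, 37/2) → C = 7729/6
The feasible region is unbounded (it extends along (0, 1), (1, 0)), but C strictly increases along every unbounded feasible direction, so there is no improving ray and the minimum is attained at a vertex.

The binding constraints are 6x_1 + 4x_2 = 103 and 2x_1 + 2x_2 = 40.
Solving simultaneously gives x_1 = 23/2, x_2 = 17/2.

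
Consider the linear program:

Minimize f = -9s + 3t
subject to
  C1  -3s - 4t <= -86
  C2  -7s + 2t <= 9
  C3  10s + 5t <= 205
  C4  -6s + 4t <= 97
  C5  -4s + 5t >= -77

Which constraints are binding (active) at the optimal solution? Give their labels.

C1 and C3

Corner points and f = -9s + 3t:
  (4, 37/2) → f = 39/2
  (78/5, 49/5) → f = -111
  (73/11, 305/11) → f = 258/11

The minimum is at (78/5, 49/5). Substituting into each constraint, equality holds for C1 and C3; the remaining constraints have slack.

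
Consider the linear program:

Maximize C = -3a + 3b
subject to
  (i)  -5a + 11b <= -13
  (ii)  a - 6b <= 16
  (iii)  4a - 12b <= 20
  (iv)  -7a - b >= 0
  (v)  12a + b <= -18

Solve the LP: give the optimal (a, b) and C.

Corner points and C = -3a + 3b:
  (-4, -3) → C = 3
  (-185/137, -246/137) → C = -183/137
  (-49/37, -78/37) → C = -87/37

The binding constraints are -5a + 11b = -13 and 4a - 12b = 20.
Solving simultaneously gives a = -4, b = -3.

a = -4, b = -3, maximum C = 3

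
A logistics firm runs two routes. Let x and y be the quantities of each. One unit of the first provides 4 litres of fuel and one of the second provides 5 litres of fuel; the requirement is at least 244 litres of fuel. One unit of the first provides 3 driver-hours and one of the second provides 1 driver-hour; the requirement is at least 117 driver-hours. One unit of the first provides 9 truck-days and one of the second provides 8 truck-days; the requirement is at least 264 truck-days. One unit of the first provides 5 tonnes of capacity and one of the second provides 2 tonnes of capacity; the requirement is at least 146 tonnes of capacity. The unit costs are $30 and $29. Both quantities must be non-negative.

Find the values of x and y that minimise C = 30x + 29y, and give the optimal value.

The feasible region is unbounded (it extends along (0, 1), (1, 0)), but C strictly increases along every unbounded feasible direction, so there is no improving ray and the minimum is attained at a vertex.

x = 31, y = 24, minimum C = 1626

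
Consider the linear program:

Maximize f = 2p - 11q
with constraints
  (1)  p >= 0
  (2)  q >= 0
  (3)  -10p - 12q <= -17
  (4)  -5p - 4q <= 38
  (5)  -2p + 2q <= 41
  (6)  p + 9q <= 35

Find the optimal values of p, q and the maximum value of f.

p = 35, q = 0, maximum f = 70

Extreme points and f = 2p - 11q:
  (0, 17/12) → f = -187/12
  (0, 35/9) → f = -385/9
  (17/10, 0) → f = 17/5
  (35, 0) → f = 70

At the optimal vertex, q = 0 and p + 9q = 35.
Solving simultaneously gives p = 35, q = 0.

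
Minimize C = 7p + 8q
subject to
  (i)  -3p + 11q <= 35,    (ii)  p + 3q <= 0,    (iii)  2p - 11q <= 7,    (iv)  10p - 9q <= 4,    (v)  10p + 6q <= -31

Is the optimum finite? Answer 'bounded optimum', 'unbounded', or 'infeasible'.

bounded optimum

Extreme points and C = 7p + 8q:
  (-21/4, 7/4) → C = -91/4
  (-42, -91/11) → C = -3962/11
  (-31/8, 31/24) → C = -403/24
  (-299/122, -66/61) → C = -3149/122
The feasible region has finitely many vertices and no improving ray; the minimum is -3962/11 at (-42, -91/11).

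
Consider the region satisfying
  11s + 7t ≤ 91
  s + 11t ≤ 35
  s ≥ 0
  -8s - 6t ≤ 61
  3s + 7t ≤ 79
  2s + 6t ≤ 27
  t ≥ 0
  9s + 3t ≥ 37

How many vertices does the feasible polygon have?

5

Of the 28 pairwise boundary intersections, those satisfying every inequality are:
  (357/52, 115/52)
  (91/11, 0)
  (87/16, 43/16)
  (151/48, 139/48)
  (37/9, 0)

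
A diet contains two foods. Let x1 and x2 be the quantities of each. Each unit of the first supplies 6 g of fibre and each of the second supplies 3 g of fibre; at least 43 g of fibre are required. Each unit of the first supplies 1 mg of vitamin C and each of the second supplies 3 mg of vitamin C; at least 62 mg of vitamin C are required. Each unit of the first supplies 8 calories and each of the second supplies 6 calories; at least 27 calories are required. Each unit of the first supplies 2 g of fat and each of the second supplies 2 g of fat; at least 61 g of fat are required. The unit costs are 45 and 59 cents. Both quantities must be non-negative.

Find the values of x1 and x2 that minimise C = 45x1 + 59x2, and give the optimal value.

Vertices and C = 45x1 + 59x2:
  (0, 61/2) → C = 3599/2
  (62, 0) → C = 2790
  (59/4, 63/4) → C = 1593
The feasible region is unbounded (it extends along (0, 1), (1, 0)), but C strictly increases along every unbounded feasible direction, so there is no improving ray and the minimum is attained at a vertex.

The binding constraints are x1 + 3x2 = 62 and 2x1 + 2x2 = 61.
Solving simultaneously gives x1 = 59/4, x2 = 63/4.

x1 = 59/4, x2 = 63/4, minimum C = 1593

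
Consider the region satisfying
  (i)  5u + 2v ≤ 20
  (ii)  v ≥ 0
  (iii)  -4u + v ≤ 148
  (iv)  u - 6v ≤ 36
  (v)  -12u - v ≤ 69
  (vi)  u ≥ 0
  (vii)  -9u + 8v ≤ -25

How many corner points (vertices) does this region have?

3

Intersecting each pair of boundary lines and keeping only the points that satisfy every inequality leaves:
  (4, 0)
  (105/29, 55/58)
  (25/9, 0)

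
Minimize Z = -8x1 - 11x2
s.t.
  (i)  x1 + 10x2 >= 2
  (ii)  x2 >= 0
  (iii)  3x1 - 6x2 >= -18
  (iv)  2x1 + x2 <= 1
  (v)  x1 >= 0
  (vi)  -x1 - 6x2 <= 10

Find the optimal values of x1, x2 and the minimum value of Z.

Vertices and Z = -8x1 - 11x2:
  (8/19, 3/19) → Z = -97/19
  (0, 1/5) → Z = -11/5
  (0, 1) → Z = -11

The binding constraints are 2x1 + x2 = 1 and x1 = 0.
Solving simultaneously gives x1 = 0, x2 = 1.

x1 = 0, x2 = 1, minimum Z = -11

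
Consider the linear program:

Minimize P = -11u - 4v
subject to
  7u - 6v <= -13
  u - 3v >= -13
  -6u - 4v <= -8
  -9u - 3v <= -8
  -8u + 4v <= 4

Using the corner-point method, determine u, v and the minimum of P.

Vertices and P = -11u - 4v:
  (13/5, 26/5) → P = -247/5
  (7/5, 19/5) → P = -153/5
  (2, 5) → P = -42

The binding constraints are 7u - 6v = -13 and u - 3v = -13.
Solving simultaneously gives u = 13/5, v = 26/5.

u = 13/5, v = 26/5, minimum P = -247/5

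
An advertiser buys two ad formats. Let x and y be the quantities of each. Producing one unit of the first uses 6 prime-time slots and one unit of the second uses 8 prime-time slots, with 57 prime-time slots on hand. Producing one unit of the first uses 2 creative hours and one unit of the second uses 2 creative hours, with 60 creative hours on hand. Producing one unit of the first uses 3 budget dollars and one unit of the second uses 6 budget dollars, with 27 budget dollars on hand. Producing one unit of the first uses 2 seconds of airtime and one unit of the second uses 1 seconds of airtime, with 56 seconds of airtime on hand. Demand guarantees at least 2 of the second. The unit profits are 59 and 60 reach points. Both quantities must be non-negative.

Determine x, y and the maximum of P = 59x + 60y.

x = 5, y = 2, maximum P = 415

The optimum lies where 3x + 6y = 27 and y = 2.
Solving simultaneously gives x = 5, y = 2.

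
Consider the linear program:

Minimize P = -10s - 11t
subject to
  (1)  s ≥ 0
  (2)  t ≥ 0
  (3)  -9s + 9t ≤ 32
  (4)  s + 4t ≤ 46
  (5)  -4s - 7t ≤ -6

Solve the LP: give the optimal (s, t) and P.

Feasible corners and P = -10s - 11t:
  (0, 32/9) → P = -352/9
  (0, 6/7) → P = -66/7
  (46, 0) → P = -460
  (3/2, 0) → P = -15
  (286/45, 446/45) → P = -7766/45

The optimum lies where t = 0 and s + 4t = 46.
Solving simultaneously gives s = 46, t = 0.

s = 46, t = 0, minimum P = -460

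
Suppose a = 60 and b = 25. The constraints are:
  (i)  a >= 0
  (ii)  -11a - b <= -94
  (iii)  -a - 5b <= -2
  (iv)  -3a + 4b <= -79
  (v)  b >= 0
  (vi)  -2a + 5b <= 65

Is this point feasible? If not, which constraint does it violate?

feasible

(i): 60 ≥ 0 ✓
(ii): -685 ≤ -94 ✓
(iii): -185 ≤ -2 ✓
(iv): -80 ≤ -79 ✓
(v): 25 ≥ 0 ✓
(vi): 5 ≤ 65 ✓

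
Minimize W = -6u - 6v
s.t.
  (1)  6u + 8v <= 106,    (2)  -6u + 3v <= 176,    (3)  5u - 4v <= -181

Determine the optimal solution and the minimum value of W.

Extreme points and W = -6u - 6v:
  (-545/33, 282/11) → W = -602/11
  (-16, 101/4) → W = -111/2
  (-161/9, 206/9) → W = -30

At the optimal vertex, 6u + 8v = 106 and 5u - 4v = -181.
Solving simultaneously gives u = -16, v = 101/4.

u = -16, v = 101/4, minimum W = -111/2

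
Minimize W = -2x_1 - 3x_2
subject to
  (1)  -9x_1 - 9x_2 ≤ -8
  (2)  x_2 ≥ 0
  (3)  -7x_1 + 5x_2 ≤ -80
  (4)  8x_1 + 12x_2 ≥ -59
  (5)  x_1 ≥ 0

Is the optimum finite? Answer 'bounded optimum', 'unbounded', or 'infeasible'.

unbounded

From the feasible point (80/7, 0), moving in the direction (5, 7) keeps every constraint satisfied while W decreases without bound.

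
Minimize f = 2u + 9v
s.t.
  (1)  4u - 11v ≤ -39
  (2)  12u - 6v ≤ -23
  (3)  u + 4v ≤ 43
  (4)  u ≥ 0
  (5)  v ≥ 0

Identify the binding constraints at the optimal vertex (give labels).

(2) and (4)

Corner points and f = 2u + 9v:
  (83/27, 539/54) → f = 5183/54
  (0, 23/6) → f = 69/2
  (0, 43/4) → f = 387/4

The minimum is at (0, 23/6). Substituting into each constraint, equality holds for (2) and (4); the remaining constraints have slack.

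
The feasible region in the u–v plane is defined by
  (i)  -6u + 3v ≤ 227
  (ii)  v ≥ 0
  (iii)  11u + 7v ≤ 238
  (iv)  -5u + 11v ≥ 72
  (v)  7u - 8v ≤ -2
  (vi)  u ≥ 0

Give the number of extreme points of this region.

Intersecting each pair of boundary lines and keeping only the points that satisfy every inequality leaves:
  (1057/78, 991/78)
  (0, 34)
  (0, 72/11)

3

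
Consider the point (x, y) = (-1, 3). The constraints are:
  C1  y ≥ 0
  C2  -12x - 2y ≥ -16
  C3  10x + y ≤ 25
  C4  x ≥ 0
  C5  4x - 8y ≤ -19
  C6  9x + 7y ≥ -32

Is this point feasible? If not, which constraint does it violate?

Constraint C4: x = -1, which is not ≥ 0. All other constraints are satisfied.

not feasible — violates C4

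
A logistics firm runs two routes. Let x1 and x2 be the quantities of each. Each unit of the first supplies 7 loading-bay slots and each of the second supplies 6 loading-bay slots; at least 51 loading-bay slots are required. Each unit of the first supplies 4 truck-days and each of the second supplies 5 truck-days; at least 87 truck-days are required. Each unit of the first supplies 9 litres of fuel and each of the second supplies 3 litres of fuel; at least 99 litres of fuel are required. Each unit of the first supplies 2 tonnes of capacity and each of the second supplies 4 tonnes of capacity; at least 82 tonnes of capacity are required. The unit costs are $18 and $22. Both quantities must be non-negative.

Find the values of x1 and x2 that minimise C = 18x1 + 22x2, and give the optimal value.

x1 = 5, x2 = 18, minimum C = 486

Vertices and C = 18x1 + 22x2:
  (0, 33) → C = 726
  (41, 0) → C = 738
  (5, 18) → C = 486
The feasible region is unbounded (it extends along (0, 1), (1, 0)), but C strictly increases along every unbounded feasible direction, so there is no improving ray and the minimum is attained at a vertex.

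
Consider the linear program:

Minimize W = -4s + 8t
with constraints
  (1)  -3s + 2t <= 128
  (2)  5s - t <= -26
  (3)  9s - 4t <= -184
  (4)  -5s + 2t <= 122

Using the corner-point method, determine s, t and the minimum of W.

Corner points and W = -4s + 8t:
  (76/7, 562/7) → W = 4192/7
  (3, 137/2) → W = 536
  (80/11, 686/11) → W = 5168/11
  (-60, -89) → W = -472

At the optimal vertex, 9s - 4t = -184 and -5s + 2t = 122.
Solving simultaneously gives s = -60, t = -89.

s = -60, t = -89, minimum W = -472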